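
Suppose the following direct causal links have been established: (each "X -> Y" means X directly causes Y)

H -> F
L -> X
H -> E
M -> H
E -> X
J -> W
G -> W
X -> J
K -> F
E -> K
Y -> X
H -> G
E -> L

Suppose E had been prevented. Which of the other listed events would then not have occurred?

K, L

Downstream of E: L, K, X, F, J, W.
Of those, still caused via another path: X, F, J, W.
The remainder have no surviving cause.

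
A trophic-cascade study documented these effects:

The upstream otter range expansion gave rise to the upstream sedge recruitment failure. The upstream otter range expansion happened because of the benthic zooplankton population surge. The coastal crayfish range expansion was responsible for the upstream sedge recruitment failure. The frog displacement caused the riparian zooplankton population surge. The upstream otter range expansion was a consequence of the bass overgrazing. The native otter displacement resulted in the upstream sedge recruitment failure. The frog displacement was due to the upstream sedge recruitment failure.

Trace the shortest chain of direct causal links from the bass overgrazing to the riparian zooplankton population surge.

the bass overgrazing → the upstream otter range expansion → the upstream sedge recruitment failure → the frog displacement → the riparian zooplankton population surge

the bass overgrazing → the upstream otter range expansion
the upstream otter range expansion → the upstream sedge recruitment failure
the upstream sedge recruitment failure → the frog displacement
the frog displacement → the riparian zooplankton population surge
Length: 4 steps.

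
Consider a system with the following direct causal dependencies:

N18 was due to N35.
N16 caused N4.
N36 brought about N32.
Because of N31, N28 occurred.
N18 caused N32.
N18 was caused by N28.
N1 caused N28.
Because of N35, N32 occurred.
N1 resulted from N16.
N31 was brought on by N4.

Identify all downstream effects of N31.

N18, N28, N32

Direct effects: N28.
2 steps out: N18.
3 steps out: N32.
Not reachable from it: N36, N16, N1, N4, N35.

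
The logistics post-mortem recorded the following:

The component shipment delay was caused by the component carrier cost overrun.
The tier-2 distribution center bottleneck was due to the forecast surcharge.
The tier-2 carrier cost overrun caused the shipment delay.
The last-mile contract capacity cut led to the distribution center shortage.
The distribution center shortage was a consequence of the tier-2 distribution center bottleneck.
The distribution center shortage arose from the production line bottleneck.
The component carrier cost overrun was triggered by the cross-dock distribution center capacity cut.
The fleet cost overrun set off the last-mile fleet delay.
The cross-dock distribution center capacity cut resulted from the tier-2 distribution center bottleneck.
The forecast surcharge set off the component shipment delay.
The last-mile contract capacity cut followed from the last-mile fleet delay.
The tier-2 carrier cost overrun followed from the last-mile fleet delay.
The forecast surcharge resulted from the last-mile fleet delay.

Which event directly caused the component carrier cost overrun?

Upstream contributors include the fleet cost overrun, the last-mile fleet delay, the forecast surcharge, the tier-2 distribution center bottleneck, but only the cross-dock distribution center capacity cut feeds directly into the component carrier cost overrun.

the cross-dock distribution center capacity cut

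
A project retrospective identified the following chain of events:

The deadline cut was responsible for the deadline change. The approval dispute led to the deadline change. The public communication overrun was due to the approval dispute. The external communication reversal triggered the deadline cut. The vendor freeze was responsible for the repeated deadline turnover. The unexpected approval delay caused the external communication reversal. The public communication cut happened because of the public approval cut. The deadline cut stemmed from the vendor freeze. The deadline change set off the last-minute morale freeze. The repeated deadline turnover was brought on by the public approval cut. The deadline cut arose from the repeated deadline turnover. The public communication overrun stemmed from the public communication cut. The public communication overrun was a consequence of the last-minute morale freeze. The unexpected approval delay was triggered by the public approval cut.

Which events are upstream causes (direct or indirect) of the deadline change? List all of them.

Immediate causes of the deadline change: the deadline cut, the approval dispute.
Further upstream: the public approval cut, the vendor freeze, the repeated deadline turnover, the unexpected approval delay, the external communication reversal.

the approval dispute, the deadline cut, the external communication reversal, the public approval cut, the repeated deadline turnover, the unexpected approval delay, the vendor freeze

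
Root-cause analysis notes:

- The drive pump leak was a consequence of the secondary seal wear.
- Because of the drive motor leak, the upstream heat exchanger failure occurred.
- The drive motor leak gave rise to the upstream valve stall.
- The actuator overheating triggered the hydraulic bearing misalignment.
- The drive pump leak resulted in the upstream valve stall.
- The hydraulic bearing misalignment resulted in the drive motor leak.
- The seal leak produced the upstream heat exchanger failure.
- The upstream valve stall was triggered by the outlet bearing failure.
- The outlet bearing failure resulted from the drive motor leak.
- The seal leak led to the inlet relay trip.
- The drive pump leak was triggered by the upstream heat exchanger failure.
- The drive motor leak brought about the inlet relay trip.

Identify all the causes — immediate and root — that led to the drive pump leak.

Immediate causes of the drive pump leak: the secondary seal wear, the upstream heat exchanger failure.
Further upstream: the actuator overheating, the seal leak, the hydraulic bearing misalignment, the drive motor leak.

the actuator overheating, the drive motor leak, the hydraulic bearing misalignment, the seal leak, the secondary seal wear, the upstream heat exchanger failure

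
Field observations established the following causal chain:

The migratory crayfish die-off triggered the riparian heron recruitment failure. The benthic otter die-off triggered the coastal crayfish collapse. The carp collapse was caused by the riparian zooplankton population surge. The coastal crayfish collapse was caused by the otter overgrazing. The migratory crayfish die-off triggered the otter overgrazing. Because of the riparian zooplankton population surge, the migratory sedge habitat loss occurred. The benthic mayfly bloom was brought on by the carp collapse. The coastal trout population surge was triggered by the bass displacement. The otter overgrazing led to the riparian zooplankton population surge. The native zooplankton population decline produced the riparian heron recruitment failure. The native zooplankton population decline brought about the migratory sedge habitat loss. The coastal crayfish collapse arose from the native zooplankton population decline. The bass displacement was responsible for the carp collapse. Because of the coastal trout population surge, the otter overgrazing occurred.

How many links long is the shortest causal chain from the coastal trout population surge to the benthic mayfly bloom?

4

Shortest chain: the coastal trout population surge → the otter overgrazing → the riparian zooplankton population surge → the carp collapse → the benthic mayfly bloom.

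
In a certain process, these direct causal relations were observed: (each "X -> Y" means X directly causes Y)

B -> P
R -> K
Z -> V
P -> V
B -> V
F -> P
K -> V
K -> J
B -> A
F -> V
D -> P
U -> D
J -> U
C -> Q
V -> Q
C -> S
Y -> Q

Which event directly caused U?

Upstream contributors include R, K, but only J feeds directly into U.

J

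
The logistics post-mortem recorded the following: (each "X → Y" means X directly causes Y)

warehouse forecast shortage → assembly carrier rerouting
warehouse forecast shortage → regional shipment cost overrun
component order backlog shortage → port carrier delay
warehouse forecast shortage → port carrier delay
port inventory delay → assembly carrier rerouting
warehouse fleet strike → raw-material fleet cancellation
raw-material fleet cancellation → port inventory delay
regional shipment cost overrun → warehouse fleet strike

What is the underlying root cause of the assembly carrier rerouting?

the warehouse forecast shortage

Tracing upstream from the assembly carrier rerouting: the assembly carrier rerouting ← the warehouse forecast shortage.
The warehouse forecast shortage has no stated cause, so it is the root.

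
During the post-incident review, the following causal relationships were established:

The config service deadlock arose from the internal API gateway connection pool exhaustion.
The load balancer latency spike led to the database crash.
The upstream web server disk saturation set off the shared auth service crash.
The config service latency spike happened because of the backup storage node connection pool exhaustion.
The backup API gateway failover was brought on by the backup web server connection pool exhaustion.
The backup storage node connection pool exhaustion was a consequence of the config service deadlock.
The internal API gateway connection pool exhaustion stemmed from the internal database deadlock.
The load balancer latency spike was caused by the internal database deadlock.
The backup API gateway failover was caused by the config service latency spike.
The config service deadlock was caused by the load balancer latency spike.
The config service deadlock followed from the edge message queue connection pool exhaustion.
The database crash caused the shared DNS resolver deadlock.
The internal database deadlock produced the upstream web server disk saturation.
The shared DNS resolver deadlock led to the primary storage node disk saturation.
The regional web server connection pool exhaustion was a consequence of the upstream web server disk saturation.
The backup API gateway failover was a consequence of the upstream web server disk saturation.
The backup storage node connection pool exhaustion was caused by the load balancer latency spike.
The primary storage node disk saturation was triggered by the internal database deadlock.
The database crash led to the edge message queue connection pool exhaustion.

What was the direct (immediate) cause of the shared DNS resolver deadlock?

Upstream contributors include the internal database deadlock, the load balancer latency spike, but only the database crash feeds directly into the shared DNS resolver deadlock.

the database crash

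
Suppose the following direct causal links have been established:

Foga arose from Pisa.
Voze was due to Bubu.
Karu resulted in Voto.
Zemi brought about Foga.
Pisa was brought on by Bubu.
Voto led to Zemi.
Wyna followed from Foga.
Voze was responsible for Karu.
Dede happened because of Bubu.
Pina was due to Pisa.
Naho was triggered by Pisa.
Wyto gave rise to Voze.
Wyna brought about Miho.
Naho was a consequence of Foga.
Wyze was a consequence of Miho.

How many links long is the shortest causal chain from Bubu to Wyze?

Shortest chain: Bubu → Pisa → Foga → Wyna → Miho → Wyze.

5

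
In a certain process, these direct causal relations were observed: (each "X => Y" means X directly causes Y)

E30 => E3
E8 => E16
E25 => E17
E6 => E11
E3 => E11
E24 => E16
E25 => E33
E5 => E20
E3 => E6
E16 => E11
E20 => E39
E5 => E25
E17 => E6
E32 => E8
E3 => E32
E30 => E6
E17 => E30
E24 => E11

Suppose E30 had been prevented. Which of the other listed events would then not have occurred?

E3, E32, E8

Downstream of E30: E3, E32, E8, E6, E16, E11.
Of those, still caused via another path: E6, E16, E11.
The remainder have no surviving cause.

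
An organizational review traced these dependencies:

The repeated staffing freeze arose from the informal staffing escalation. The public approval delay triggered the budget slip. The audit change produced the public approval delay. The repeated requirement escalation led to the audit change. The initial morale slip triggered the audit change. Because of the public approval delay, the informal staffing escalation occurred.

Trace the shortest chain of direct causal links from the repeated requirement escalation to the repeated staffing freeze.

the repeated requirement escalation → the audit change
the audit change → the public approval delay
the public approval delay → the informal staffing escalation
the informal staffing escalation → the repeated staffing freeze
Length: 4 steps.

the repeated requirement escalation → the audit change → the public approval delay → the informal staffing escalation → the repeated staffing freeze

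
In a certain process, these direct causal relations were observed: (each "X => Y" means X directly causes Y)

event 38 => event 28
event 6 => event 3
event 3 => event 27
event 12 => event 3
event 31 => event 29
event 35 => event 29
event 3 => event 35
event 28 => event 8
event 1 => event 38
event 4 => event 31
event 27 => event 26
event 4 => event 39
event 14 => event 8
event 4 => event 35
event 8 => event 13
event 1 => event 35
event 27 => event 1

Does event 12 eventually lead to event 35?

Yes

There is a causal chain: event 12 → event 3 → event 35.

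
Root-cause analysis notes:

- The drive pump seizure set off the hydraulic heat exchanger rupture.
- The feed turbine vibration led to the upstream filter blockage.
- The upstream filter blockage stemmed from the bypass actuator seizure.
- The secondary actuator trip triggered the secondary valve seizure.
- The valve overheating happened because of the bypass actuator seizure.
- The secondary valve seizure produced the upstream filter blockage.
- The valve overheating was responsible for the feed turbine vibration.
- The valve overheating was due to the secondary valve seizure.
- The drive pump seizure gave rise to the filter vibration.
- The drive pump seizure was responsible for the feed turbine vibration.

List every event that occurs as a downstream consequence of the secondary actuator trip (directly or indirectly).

Direct effects: the secondary valve seizure.
2 steps out: the valve overheating, the upstream filter blockage.
3 steps out: the feed turbine vibration.
Not reachable from it: the drive pump seizure, the hydraulic heat exchanger rupture, the filter vibration, the bypass actuator seizure.

the feed turbine vibration, the secondary valve seizure, the upstream filter blockage, the valve overheating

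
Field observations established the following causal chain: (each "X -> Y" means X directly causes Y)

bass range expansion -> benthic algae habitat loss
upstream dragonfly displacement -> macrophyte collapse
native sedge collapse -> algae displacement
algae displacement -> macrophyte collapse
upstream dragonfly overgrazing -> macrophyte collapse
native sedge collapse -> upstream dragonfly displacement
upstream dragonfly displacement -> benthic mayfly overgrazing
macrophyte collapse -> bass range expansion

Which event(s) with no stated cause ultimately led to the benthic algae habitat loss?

the native sedge collapse, the upstream dragonfly overgrazing

Tracing upstream from the benthic algae habitat loss: the benthic algae habitat loss ← the bass range expansion ← the macrophyte collapse ← the upstream dragonfly displacement ← the native sedge collapse.
A separate upstream branch: the benthic algae habitat loss ← the bass range expansion ← the macrophyte collapse ← the upstream dragonfly overgrazing.
Each of those chain origins has no stated cause.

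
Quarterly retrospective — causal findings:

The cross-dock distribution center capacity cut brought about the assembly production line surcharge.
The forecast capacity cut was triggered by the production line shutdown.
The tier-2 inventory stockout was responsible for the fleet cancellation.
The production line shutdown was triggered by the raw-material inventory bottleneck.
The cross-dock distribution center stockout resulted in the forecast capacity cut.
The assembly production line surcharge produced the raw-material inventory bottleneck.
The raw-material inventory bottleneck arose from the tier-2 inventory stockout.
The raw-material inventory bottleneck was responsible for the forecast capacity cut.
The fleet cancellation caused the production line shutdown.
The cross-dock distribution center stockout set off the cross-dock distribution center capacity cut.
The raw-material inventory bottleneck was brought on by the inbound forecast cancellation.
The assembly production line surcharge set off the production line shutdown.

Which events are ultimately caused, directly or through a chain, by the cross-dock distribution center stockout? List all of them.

the assembly production line surcharge, the cross-dock distribution center capacity cut, the forecast capacity cut, the production line shutdown, the raw-material inventory bottleneck

Direct effects: the cross-dock distribution center capacity cut, the forecast capacity cut.
2 steps out: the assembly production line surcharge.
3 steps out: the raw-material inventory bottleneck, the production line shutdown.
Not reachable from it: the tier-2 inventory stockout, the fleet cancellation, the inbound forecast cancellation.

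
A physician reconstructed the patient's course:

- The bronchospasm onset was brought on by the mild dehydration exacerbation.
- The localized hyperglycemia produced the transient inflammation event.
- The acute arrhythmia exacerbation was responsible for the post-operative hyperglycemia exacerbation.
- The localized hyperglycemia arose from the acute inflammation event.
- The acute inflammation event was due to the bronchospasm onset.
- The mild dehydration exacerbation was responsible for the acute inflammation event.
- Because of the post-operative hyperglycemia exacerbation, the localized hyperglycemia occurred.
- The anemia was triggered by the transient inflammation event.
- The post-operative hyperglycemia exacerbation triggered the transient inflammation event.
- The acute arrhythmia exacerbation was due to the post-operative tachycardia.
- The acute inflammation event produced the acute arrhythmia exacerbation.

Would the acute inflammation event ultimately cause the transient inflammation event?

There is a causal chain: the acute inflammation event → the localized hyperglycemia → the transient inflammation event.

Yes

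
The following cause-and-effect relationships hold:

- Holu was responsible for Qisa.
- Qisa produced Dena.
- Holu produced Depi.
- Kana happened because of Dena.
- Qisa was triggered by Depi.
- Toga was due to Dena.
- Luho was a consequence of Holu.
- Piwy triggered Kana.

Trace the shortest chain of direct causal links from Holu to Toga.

Holu → Qisa → Dena → Toga

Holu → Qisa
Qisa → Dena
Dena → Toga
Length: 3 steps.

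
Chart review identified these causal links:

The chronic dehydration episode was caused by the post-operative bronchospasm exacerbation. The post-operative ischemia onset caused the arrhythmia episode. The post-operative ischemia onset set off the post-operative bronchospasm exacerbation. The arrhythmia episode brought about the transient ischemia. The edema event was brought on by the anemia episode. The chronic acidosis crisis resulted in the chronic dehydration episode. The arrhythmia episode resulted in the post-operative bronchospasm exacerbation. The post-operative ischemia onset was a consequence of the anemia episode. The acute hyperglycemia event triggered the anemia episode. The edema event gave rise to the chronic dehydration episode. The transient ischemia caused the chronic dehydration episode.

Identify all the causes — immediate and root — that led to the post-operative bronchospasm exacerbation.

Immediate causes of the post-operative bronchospasm exacerbation: the post-operative ischemia onset, the arrhythmia episode.
Further upstream: the acute hyperglycemia event, the anemia episode.

the acute hyperglycemia event, the anemia episode, the arrhythmia episode, the post-operative ischemia onset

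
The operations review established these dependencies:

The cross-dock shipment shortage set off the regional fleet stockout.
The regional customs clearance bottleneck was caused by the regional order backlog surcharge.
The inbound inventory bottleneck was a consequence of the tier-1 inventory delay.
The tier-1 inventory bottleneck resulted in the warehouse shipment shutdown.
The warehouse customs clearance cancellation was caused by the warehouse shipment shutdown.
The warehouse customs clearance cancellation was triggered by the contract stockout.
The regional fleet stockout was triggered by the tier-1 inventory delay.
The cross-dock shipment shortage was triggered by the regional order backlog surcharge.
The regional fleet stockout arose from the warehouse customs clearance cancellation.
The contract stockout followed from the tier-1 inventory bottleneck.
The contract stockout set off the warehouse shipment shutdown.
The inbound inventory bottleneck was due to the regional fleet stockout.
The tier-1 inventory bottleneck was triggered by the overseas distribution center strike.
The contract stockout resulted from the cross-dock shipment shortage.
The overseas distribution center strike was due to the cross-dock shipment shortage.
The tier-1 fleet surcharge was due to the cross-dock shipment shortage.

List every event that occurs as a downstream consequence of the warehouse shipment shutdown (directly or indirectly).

the inbound inventory bottleneck, the regional fleet stockout, the warehouse customs clearance cancellation

Direct effects: the warehouse customs clearance cancellation.
2 steps out: the regional fleet stockout.
3 steps out: the inbound inventory bottleneck.
Not reachable from it: the regional order backlog surcharge, the regional customs clearance bottleneck, the cross-dock shipment shortage, the overseas distribution center strike, the tier-1 fleet surcharge, the tier-1 inventory bottleneck, the contract stockout, the tier-1 inventory delay.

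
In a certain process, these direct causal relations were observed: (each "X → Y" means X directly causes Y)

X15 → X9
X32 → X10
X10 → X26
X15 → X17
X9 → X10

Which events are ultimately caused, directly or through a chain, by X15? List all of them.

Direct effects: X9, X17.
2 steps out: X10.
3 steps out: X26.
Not reachable from it: X32.

X10, X17, X26, X9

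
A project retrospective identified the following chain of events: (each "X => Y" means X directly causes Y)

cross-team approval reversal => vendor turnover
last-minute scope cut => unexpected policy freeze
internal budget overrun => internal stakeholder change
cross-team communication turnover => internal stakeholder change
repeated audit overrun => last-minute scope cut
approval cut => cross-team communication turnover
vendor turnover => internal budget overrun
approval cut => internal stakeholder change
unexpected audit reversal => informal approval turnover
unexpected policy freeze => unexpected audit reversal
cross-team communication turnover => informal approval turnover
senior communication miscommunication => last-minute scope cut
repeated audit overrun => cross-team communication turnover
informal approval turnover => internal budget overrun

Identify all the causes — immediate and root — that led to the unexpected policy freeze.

Immediate cause of the unexpected policy freeze: the last-minute scope cut.
Further upstream: the repeated audit overrun, the senior communication miscommunication.

the last-minute scope cut, the repeated audit overrun, the senior communication miscommunication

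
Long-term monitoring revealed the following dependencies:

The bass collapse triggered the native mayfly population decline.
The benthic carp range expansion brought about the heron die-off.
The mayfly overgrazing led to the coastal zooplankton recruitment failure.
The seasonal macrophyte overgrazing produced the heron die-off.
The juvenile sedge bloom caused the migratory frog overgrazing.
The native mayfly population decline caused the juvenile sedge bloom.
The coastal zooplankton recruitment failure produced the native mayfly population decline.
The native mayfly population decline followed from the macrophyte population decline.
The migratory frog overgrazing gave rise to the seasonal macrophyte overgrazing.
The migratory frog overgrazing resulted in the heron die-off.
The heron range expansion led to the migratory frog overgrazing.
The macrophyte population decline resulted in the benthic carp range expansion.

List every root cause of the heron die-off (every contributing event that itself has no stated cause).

Tracing upstream from the heron die-off: the heron die-off ← the migratory frog overgrazing ← the juvenile sedge bloom ← the native mayfly population decline ← the coastal zooplankton recruitment failure ← the mayfly overgrazing.
A separate upstream branch: the heron die-off ← the benthic carp range expansion ← the macrophyte population decline.
A separate upstream branch: the heron die-off ← the migratory frog overgrazing ← the juvenile sedge bloom ← the native mayfly population decline ← the bass collapse.
A separate upstream branch: the heron die-off ← the migratory frog overgrazing ← the heron range expansion.
Each of those chain origins has no stated cause.

the bass collapse, the heron range expansion, the macrophyte population decline, the mayfly overgrazing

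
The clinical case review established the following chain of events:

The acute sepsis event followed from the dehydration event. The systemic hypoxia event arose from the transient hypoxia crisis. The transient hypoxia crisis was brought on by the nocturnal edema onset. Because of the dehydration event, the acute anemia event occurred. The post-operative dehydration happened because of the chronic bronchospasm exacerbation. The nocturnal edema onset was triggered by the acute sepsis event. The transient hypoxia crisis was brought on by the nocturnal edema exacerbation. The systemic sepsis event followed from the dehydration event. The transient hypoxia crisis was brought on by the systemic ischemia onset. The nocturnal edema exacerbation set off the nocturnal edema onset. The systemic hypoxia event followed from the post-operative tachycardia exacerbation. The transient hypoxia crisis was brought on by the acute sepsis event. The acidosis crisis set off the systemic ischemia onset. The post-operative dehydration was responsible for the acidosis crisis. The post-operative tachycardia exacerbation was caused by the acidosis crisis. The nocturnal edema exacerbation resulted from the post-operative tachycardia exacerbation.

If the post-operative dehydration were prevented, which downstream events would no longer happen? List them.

the acidosis crisis, the nocturnal edema exacerbation, the post-operative tachycardia exacerbation, the systemic ischemia onset

Downstream of the post-operative dehydration: the acidosis crisis, the systemic ischemia onset, the post-operative tachycardia exacerbation, the nocturnal edema exacerbation, the nocturnal edema onset, the transient hypoxia crisis, the systemic hypoxia event.
Of those, still caused via another path: the nocturnal edema onset, the transient hypoxia crisis, the systemic hypoxia event.
The remainder have no surviving cause.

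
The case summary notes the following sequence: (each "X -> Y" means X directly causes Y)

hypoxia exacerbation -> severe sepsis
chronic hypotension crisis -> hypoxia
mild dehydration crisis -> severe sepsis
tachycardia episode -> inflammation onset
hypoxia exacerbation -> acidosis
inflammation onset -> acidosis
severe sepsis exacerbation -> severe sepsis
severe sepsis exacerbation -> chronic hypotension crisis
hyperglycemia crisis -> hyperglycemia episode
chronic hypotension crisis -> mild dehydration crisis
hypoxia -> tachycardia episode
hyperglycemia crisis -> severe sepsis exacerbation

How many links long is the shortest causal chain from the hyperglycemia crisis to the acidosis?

6

Shortest chain: the hyperglycemia crisis → the severe sepsis exacerbation → the chronic hypotension crisis → the hypoxia → the tachycardia episode → the inflammation onset → the acidosis.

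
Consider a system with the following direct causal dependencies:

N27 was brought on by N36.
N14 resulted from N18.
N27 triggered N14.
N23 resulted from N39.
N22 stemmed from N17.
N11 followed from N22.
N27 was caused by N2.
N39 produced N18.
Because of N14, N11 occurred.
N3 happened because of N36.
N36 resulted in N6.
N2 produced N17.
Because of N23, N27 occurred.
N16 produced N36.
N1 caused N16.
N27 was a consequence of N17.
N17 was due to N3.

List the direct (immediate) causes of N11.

N14, N22

Upstream contributors include N1, N16, N36, N2, N3, N39, N18, N23, N17, N27, but only N14, N22 feed directly into N11.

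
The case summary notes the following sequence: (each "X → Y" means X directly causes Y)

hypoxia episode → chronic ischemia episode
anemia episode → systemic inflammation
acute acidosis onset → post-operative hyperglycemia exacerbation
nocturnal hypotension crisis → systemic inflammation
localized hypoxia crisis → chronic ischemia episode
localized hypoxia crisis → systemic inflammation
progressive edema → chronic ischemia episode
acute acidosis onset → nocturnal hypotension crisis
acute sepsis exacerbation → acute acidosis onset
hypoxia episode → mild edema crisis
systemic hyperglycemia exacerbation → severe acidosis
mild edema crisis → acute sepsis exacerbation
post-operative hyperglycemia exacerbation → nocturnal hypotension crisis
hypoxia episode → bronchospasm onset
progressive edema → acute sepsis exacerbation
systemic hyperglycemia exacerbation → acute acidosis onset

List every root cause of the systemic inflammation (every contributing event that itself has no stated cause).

the anemia episode, the hypoxia episode, the localized hypoxia crisis, the progressive edema, the systemic hyperglycemia exacerbation

Tracing upstream from the systemic inflammation: the systemic inflammation ← the nocturnal hypotension crisis ← the acute acidosis onset ← the acute sepsis exacerbation ← the progressive edema.
A separate upstream branch: the systemic inflammation ← the nocturnal hypotension crisis ← the acute acidosis onset ← the acute sepsis exacerbation ← the mild edema crisis ← the hypoxia episode.
A separate upstream branch: the systemic inflammation ← the nocturnal hypotension crisis ← the acute acidosis onset ← the systemic hyperglycemia exacerbation.
A separate upstream branch: the systemic inflammation ← the anemia episode.
A separate upstream branch: the systemic inflammation ← the localized hypoxia crisis.
Each of those chain origins has no stated cause.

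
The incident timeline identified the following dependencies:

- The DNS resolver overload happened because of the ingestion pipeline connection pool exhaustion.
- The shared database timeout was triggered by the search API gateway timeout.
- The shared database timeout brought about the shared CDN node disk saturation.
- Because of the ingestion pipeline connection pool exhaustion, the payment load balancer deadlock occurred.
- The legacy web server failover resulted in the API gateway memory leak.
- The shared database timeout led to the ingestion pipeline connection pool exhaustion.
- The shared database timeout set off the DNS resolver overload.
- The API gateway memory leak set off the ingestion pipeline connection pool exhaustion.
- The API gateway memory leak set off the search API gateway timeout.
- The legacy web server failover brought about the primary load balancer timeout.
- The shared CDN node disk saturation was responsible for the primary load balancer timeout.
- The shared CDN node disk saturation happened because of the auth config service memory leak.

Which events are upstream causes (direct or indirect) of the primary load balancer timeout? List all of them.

Immediate causes of the primary load balancer timeout: the legacy web server failover, the shared CDN node disk saturation.
Further upstream: the API gateway memory leak, the search API gateway timeout, the auth config service memory leak, the shared database timeout.

the API gateway memory leak, the auth config service memory leak, the legacy web server failover, the search API gateway timeout, the shared CDN node disk saturation, the shared database timeout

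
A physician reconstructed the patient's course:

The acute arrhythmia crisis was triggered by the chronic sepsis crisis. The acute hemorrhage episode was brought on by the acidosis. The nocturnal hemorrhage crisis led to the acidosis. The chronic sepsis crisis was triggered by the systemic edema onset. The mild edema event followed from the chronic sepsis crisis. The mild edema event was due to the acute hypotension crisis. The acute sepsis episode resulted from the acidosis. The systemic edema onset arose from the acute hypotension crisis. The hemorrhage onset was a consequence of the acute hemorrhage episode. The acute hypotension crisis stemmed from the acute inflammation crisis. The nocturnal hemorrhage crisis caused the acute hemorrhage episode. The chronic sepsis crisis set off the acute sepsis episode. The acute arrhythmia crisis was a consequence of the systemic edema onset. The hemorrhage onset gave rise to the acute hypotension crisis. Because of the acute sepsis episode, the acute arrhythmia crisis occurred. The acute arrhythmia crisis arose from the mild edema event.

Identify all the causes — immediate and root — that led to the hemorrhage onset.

the acidosis, the acute hemorrhage episode, the nocturnal hemorrhage crisis

Immediate cause of the hemorrhage onset: the acute hemorrhage episode.
Further upstream: the nocturnal hemorrhage crisis, the acidosis.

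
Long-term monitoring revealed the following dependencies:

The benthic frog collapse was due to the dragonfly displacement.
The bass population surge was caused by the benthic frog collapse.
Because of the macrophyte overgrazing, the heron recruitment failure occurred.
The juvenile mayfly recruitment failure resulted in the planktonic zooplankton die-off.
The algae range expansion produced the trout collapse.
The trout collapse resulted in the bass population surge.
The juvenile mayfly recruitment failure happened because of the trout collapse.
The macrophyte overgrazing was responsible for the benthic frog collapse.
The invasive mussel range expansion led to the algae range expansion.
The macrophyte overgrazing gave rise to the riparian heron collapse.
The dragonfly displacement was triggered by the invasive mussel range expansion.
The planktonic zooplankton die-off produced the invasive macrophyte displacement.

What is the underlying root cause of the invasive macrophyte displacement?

Tracing upstream from the invasive macrophyte displacement: the invasive macrophyte displacement ← the planktonic zooplankton die-off ← the juvenile mayfly recruitment failure ← the trout collapse ← the algae range expansion ← the invasive mussel range expansion.
The invasive mussel range expansion has no stated cause, so it is the root.

the invasive mussel range expansion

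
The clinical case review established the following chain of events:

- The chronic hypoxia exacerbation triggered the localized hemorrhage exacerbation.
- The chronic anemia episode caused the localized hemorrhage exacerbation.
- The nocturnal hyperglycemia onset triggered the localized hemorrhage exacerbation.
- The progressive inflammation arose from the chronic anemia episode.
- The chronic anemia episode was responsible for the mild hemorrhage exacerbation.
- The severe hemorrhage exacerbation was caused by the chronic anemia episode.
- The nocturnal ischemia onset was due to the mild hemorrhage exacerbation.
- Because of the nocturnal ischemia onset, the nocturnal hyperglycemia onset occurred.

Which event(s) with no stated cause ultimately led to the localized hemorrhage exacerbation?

the chronic anemia episode, the chronic hypoxia exacerbation

Tracing upstream from the localized hemorrhage exacerbation: the localized hemorrhage exacerbation ← the chronic anemia episode.
A separate upstream branch: the localized hemorrhage exacerbation ← the chronic hypoxia exacerbation.
Each of those chain origins has no stated cause.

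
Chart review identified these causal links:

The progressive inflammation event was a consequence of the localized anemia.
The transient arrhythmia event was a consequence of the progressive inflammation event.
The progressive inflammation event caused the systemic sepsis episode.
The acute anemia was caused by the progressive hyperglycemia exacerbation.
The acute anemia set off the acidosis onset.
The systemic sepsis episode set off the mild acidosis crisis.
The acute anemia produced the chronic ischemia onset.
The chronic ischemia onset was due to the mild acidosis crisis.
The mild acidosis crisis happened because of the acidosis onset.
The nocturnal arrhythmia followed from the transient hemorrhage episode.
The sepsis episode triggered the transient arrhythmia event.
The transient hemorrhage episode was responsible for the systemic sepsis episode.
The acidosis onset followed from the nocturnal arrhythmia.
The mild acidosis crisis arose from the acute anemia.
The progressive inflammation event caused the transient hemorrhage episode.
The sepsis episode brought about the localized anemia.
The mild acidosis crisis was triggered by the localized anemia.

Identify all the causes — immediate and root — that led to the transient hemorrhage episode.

the localized anemia, the progressive inflammation event, the sepsis episode

Immediate cause of the transient hemorrhage episode: the progressive inflammation event.
Further upstream: the sepsis episode, the localized anemia.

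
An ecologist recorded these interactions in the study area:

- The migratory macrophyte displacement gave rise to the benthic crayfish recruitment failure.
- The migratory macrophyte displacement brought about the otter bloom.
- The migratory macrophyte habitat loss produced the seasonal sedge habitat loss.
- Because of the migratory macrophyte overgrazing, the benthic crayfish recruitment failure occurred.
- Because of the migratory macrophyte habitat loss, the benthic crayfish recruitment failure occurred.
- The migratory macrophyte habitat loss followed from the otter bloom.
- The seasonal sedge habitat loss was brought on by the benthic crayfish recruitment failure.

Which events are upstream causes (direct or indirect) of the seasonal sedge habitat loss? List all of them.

Immediate causes of the seasonal sedge habitat loss: the migratory macrophyte habitat loss, the benthic crayfish recruitment failure.
Further upstream: the migratory macrophyte displacement, the otter bloom, the migratory macrophyte overgrazing.

the benthic crayfish recruitment failure, the migratory macrophyte displacement, the migratory macrophyte habitat loss, the migratory macrophyte overgrazing, the otter bloom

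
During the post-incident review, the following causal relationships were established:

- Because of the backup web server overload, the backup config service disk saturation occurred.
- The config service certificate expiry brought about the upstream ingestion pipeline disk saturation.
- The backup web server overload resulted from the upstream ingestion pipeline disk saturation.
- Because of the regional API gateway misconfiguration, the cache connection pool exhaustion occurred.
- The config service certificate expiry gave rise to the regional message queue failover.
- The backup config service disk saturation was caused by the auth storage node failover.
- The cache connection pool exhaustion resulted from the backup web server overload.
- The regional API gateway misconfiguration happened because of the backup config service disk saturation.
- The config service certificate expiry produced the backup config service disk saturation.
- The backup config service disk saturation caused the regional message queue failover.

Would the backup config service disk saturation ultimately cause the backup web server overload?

The backup config service disk saturation leads to the regional API gateway misconfiguration, the regional message queue failover, the cache connection pool exhaustion; the backup web server overload is not among them.

No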